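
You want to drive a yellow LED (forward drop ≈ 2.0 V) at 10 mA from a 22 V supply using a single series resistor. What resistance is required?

R ≈ 2 kΩ

The resistor drops V_S − V_D = 22 − 2.0 = 20 V at 10 mA.
R = 20 V / 10 mA = 2 kΩ.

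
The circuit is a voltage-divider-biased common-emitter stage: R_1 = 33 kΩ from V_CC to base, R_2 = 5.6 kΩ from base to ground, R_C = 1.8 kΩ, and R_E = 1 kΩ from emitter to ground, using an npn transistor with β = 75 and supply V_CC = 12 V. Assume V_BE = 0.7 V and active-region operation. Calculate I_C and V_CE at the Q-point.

I_C ≈ 0.97 mA, V_CE ≈ 9.3 V

Thevenize the base divider: V_Th = V_CC·R_2/(R_1+R_2) = 12×5.6/38.6 = 1.74 V, R_Th = R_1‖R_2 = 4.79 kΩ.
Base-emitter loop: V_Th = I_B·R_Th + V_BE + (β+1)I_B·R_E, so I_B = (1.74 − 0.7) / (4.79 + 76×1) = 0.0129 mA.
I_C = β·I_B = 75×0.0129 = 0.966 mA, and I_E = (β+1)I_B = 0.979 mA.
V_CE = V_CC − I_C·R_C − I_E·R_E = 12 − 0.966×1.8 − 0.979×1 = 9.28 V.
V_CE = 9.28 V > 0.2 V confirms active-region operation.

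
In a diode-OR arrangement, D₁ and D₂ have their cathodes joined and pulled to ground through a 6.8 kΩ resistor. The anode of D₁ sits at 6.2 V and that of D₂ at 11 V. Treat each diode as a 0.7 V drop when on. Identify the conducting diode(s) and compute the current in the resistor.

Only D₂ conducts; I_R ≈ 1.5 mA

Assume both conduct. Then node N would need to be at both 6.2−0.7 = 5.5 V and 11−0.7 = 10.3 V, which is impossible.
Assume only D₂ conducts: V_N = 11 − 0.7 = 10.3 V, so I_R = 10.3/6.8 = 1.51 mA.
Check D₁: its anode-to-cathode voltage is 6.2 − 10.3 = -4.1 V < 0.7 V, so it is off. The assumption is consistent.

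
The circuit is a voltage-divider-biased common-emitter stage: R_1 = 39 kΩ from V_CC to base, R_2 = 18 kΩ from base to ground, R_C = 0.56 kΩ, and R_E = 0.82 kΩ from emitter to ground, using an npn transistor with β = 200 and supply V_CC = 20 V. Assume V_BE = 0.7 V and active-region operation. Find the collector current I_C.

Thevenize the base divider: V_Th = V_CC·R_2/(R_1+R_2) = 20×18/57 = 6.32 V, R_Th = R_1‖R_2 = 12.3 kΩ.
Base-emitter loop: V_Th = I_B·R_Th + V_BE + (β+1)I_B·R_E, so I_B = (6.32 − 0.7) / (12.3 + 201×0.82) = 0.0317 mA.
I_C = β·I_B = 200×0.0317 = 6.34 mA, and I_E = (β+1)I_B = 6.37 mA.
V_CE = V_CC − I_C·R_C − I_E·R_E = 20 − 6.34×0.56 − 6.37×0.82 = 11.2 V.
V_CE = 11.2 V > 0.2 V confirms active-region operation.

I_C ≈ 6.3 mA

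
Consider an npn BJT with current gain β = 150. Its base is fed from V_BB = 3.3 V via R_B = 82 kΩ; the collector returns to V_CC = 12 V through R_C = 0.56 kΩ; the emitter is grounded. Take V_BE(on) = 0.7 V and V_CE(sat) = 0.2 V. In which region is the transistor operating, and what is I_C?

Assume active. Base-emitter loop: I_B = (V_BB − V_BE)/R_B = (3.3 − 0.7)/82 = 0.0317 mA.
I_C = β·I_B = 150×0.0317 = 4.76 mA.
V_CE = V_CC − I_C·R_C = 12 − 4.76×0.56 = 9.34 V > V_CE(sat), so the active-region assumption holds.

active; I_C ≈ 4.8 mA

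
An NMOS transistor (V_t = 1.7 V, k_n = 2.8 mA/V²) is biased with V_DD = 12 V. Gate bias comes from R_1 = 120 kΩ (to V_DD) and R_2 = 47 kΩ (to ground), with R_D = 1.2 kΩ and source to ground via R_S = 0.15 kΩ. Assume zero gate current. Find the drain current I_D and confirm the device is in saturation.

I_D ≈ 2.4 mA

V_G = V_DD·R_2/(R_1+R_2) = 12×47/167 = 3.38 V.
Assume saturation: I_D = (k_n/2)(V_GS − V_t)² with V_GS = V_G − I_D·R_S = 3.38 − 0.15·I_D.
Substituting gives 0.0315·I_D² − 1.7·I_D + 3.94 = 0, with roots I_D = 2.42 or 51.7 mA.
The root I_D = 51.7 mA gives V_GS = -4.38 V ≤ V_t, so take I_D = 2.42 mA.
Then V_GS = 3.01 V and V_DS = V_DD − I_D(R_D+R_S) = 12 − 2.42×1.35 = 8.73 V.
Saturation requires V_DS ≥ V_GS − V_t = 1.31 V; 8.73 ≥ 1.31 ✓.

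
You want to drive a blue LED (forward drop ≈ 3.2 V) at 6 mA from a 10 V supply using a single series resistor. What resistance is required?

R ≈ 1.1 kΩ

The resistor drops V_S − V_D = 10 − 3.2 = 6.8 V at 6 mA.
R = 6.8 V / 6 mA = 1.13 kΩ.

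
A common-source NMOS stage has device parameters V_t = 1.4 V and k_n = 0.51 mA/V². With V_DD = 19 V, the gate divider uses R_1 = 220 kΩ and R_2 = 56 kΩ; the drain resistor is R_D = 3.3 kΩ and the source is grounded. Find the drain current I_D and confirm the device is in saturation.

I_D ≈ 1.5 mA

V_G = V_DD·R_2/(R_1+R_2) = 19×56/276 = 3.86 V. With the source grounded, V_GS = V_G = 3.86 V.
Assume saturation: I_D = (k_n/2)(V_GS − V_t)² = (0.51/2)×(3.86 − 1.4)² = 0.255×2.46² = 1.54 mA.
V_DS = V_DD − I_D·R_D = 19 − 1.54×3.3 = 13.9 V.
Saturation requires V_DS ≥ V_GS − V_t = 2.46 V; 13.9 ≥ 2.46 ✓.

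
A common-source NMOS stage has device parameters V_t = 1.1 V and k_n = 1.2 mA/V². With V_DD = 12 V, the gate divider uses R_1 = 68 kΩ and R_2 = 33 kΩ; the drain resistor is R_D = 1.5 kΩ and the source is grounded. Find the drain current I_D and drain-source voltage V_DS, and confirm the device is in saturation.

I_D ≈ 4.8 mA, V_DS ≈ 4.8 V

V_G = V_DD·R_2/(R_1+R_2) = 12×33/101 = 3.92 V. With the source grounded, V_GS = V_G = 3.92 V.
Assume saturation: I_D = (k_n/2)(V_GS − V_t)² = (1.2/2)×(3.92 − 1.1)² = 0.6×2.82² = 4.77 mA.
V_DS = V_DD − I_D·R_D = 12 − 4.77×1.5 = 4.84 V.
Saturation requires V_DS ≥ V_GS − V_t = 2.82 V; 4.84 ≥ 2.82 ✓.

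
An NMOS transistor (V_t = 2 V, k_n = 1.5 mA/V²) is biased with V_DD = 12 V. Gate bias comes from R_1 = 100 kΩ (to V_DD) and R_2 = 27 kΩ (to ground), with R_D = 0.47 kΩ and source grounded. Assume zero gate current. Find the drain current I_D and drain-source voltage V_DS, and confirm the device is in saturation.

I_D ≈ 0.23 mA, V_DS ≈ 12 V

V_G = V_DD·R_2/(R_1+R_2) = 12×27/127 = 2.55 V. With the source grounded, V_GS = V_G = 2.55 V.
Assume saturation: I_D = (k_n/2)(V_GS − V_t)² = (1.5/2)×(2.55 − 2)² = 0.75×0.551² = 0.228 mA.
V_DS = V_DD − I_D·R_D = 12 − 0.228×0.47 = 11.9 V.
Saturation requires V_DS ≥ V_GS − V_t = 0.551 V; 11.9 ≥ 0.551 ✓.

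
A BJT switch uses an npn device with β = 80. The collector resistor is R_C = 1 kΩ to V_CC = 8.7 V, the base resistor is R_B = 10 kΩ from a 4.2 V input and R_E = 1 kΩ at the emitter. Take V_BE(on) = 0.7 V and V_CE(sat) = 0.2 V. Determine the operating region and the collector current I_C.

active; I_C ≈ 3.1 mA

Assume active. Base-emitter loop: I_B = (V_BB − V_BE)/(R_B + (β+1)R_E) = (4.2 − 0.7)/(10 + 81×1) = 0.0385 mA.
I_C = β·I_B = 80×0.0385 = 3.08 mA.
V_CE = V_CC − I_C·R_C − I_E·R_E = 8.7 − 3.08×1 − 3.12×1 = 2.51 V > V_CE(sat), so the active-region assumption holds.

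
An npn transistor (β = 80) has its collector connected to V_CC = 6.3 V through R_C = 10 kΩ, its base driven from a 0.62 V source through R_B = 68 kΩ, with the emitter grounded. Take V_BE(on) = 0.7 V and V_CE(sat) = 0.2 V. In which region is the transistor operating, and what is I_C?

V_BB = 0.62 V ≤ V_BE(on) = 0.7 V, so the base-emitter junction is not forward biased.
The transistor is in cutoff: I_B = I_C = 0.

cutoff; I_C ≈ 0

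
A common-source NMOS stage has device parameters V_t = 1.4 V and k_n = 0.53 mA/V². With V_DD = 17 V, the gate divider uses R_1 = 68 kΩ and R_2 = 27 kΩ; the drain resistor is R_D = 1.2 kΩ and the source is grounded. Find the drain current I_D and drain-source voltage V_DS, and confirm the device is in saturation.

I_D ≈ 3.1 mA, V_DS ≈ 13 V

V_G = V_DD·R_2/(R_1+R_2) = 17×27/95 = 4.83 V. With the source grounded, V_GS = V_G = 4.83 V.
Assume saturation: I_D = (k_n/2)(V_GS − V_t)² = (0.53/2)×(4.83 − 1.4)² = 0.265×3.43² = 3.12 mA.
V_DS = V_DD − I_D·R_D = 17 − 3.12×1.2 = 13.3 V.
Saturation requires V_DS ≥ V_GS − V_t = 3.43 V; 13.3 ≥ 3.43 ✓.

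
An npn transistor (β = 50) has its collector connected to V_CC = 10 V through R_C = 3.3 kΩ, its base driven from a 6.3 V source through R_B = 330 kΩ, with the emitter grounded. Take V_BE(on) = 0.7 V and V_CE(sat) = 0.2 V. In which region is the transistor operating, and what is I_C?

active; I_C ≈ 0.85 mA

Assume active. Base-emitter loop: I_B = (V_BB − V_BE)/R_B = (6.3 − 0.7)/330 = 0.017 mA.
I_C = β·I_B = 50×0.017 = 0.848 mA.
V_CE = V_CC − I_C·R_C = 10 − 0.848×3.3 = 7.2 V > V_CE(sat), so the active-region assumption holds.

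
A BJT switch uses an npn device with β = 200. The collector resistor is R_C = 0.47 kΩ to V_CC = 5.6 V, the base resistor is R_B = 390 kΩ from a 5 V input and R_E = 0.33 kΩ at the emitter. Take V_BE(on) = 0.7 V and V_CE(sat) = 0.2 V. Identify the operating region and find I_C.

active; I_C ≈ 1.9 mA

Assume active. Base-emitter loop: I_B = (V_BB − V_BE)/(R_B + (β+1)R_E) = (5 − 0.7)/(390 + 201×0.33) = 0.00942 mA.
I_C = β·I_B = 200×0.00942 = 1.88 mA.
V_CE = V_CC − I_C·R_C − I_E·R_E = 5.6 − 1.88×0.47 − 1.89×0.33 = 4.09 V > V_CE(sat), so the active-region assumption holds.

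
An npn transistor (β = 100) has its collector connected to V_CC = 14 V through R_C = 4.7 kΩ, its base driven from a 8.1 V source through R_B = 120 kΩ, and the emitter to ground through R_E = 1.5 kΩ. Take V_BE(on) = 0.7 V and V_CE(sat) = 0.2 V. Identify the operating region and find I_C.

saturation; I_C ≈ 2.2 mA

Assume active: I_B = (8.1 − 0.7)/(120 + 101×1.5) = 0.0273 mA, I_C = β·I_B = 2.73 mA.
Then V_CE = 14 − 2.73×4.7 − 2.75×1.5 = -2.94 V < 0.2 V — the active assumption fails.
Re-solve with V_CE = 0.2 V. KCL at the emitter: V_E/R_E = (V_BB−0.7−V_E)/R_B + (V_CC−0.2−V_E)/R_C, giving V_E = 3.38 V.
I_C = (V_CC − 0.2 − V_E)/R_C = (13.8 − 3.38)/4.7 = 2.22 mA.
Check: I_B = (7.4 − 3.38)/120 = 0.0335 mA, and β·I_B = 3.35 mA > I_C, confirming saturation.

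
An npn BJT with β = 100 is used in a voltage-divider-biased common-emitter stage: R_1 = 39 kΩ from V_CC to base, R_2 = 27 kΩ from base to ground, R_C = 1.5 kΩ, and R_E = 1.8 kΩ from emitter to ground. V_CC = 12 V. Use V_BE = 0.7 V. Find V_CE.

Thevenize the base divider: V_Th = V_CC·R_2/(R_1+R_2) = 12×27/66 = 4.91 V, R_Th = R_1‖R_2 = 16 kΩ.
Base-emitter loop: V_Th = I_B·R_Th + V_BE + (β+1)I_B·R_E, so I_B = (4.91 − 0.7) / (16 + 101×1.8) = 0.0213 mA.
I_C = β·I_B = 100×0.0213 = 2.13 mA, and I_E = (β+1)I_B = 2.15 mA.
V_CE = V_CC − I_C·R_C − I_E·R_E = 12 − 2.13×1.5 − 2.15×1.8 = 4.94 V.
V_CE = 4.94 V > 0.2 V confirms active-region operation.

V_CE ≈ 4.9 V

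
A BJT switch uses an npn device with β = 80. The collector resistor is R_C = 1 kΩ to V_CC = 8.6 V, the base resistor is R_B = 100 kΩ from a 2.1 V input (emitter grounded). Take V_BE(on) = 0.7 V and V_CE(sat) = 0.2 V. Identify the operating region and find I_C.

active; I_C ≈ 1.1 mA

Assume active. Base-emitter loop: I_B = (V_BB − V_BE)/R_B = (2.1 − 0.7)/100 = 0.014 mA.
I_C = β·I_B = 80×0.014 = 1.12 mA.
V_CE = V_CC − I_C·R_C = 8.6 − 1.12×1 = 7.48 V > V_CE(sat), so the active-region assumption holds.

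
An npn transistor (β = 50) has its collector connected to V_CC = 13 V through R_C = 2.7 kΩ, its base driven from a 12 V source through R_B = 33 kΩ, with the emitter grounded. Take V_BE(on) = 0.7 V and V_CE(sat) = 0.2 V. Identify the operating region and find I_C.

saturation; I_C ≈ 4.7 mA

Assume active: I_B = (12 − 0.7)/33 = 0.342 mA, giving I_C = β·I_B = 17.1 mA.
But then V_CE = 13 − 17.1×2.7 = -33.2 V < V_CE(sat) = 0.2 V — impossible in the active region.
So the transistor is saturated. With V_CE = 0.2 V, I_C = (V_CC − 0.2)/R_C = 12.8/2.7 = 4.74 mA.
Check: β·I_B = 17.1 mA > I_C = 4.74 mA, confirming saturation.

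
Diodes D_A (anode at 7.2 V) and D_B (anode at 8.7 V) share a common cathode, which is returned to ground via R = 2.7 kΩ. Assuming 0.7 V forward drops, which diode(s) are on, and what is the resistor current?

Only D_B conducts; I_R ≈ 3 mA

Assume both conduct. Then node N would need to be at both 7.2−0.7 = 6.5 V and 8.7−0.7 = 8 V, which is impossible.
Assume only D_B conducts: V_N = 8.7 − 0.7 = 8 V, so I_R = 8/2.7 = 2.96 mA.
Check D_A: its anode-to-cathode voltage is 7.2 − 8 = -0.8 V < 0.7 V, so it is off. The assumption is consistent.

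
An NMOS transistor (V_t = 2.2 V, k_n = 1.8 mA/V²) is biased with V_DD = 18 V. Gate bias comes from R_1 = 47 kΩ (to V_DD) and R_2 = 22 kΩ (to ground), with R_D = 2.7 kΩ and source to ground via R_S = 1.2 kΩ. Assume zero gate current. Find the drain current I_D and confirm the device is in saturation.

I_D ≈ 1.8 mA

V_G = V_DD·R_2/(R_1+R_2) = 18×22/69 = 5.74 V.
Assume saturation: I_D = (k_n/2)(V_GS − V_t)² with V_GS = V_G − I_D·R_S = 5.74 − 1.2·I_D.
Substituting gives 1.3·I_D² − 8.64·I_D + 11.3 = 0, with roots I_D = 1.78 or 4.89 mA.
The root I_D = 4.89 mA gives V_GS = -0.131 V ≤ V_t, so take I_D = 1.78 mA.
Then V_GS = 3.61 V and V_DS = V_DD − I_D(R_D+R_S) = 18 − 1.78×3.9 = 11.1 V.
Saturation requires V_DS ≥ V_GS − V_t = 1.41 V; 11.1 ≥ 1.41 ✓.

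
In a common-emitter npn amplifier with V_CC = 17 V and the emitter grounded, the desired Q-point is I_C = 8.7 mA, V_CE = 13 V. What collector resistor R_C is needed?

Collector loop: V_CC = I_C·R_C + V_CE.
R_C = (V_CC − V_CE)/I_C = (17 − 13)/8.7 = 0.46 kΩ.

R_C ≈ 0.46 kΩ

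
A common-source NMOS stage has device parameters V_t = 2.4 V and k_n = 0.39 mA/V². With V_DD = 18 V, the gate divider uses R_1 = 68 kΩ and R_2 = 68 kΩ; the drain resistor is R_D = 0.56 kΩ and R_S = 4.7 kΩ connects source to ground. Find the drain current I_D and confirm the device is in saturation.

I_D ≈ 0.94 mA

V_G = V_DD·R_2/(R_1+R_2) = 18×68/136 = 9 V.
Assume saturation: I_D = (k_n/2)(V_GS − V_t)² with V_GS = V_G − I_D·R_S = 9 − 4.7·I_D.
Substituting gives 4.31·I_D² − 13.1·I_D + 8.49 = 0, with roots I_D = 0.938 or 2.1 mA.
The root I_D = 2.1 mA gives V_GS = -0.884 V ≤ V_t, so take I_D = 0.938 mA.
Then V_GS = 4.59 V and V_DS = V_DD − I_D(R_D+R_S) = 18 − 0.938×5.26 = 13.1 V.
Saturation requires V_DS ≥ V_GS − V_t = 2.19 V; 13.1 ≥ 2.19 ✓.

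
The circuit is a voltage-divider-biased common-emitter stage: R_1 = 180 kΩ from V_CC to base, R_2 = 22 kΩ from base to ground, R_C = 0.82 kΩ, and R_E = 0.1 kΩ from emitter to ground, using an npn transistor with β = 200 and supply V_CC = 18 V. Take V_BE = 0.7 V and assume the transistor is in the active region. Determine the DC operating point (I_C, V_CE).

Thevenize the base divider: V_Th = V_CC·R_2/(R_1+R_2) = 18×22/202 = 1.96 V, R_Th = R_1‖R_2 = 19.6 kΩ.
Base-emitter loop: V_Th = I_B·R_Th + V_BE + (β+1)I_B·R_E, so I_B = (1.96 − 0.7) / (19.6 + 201×0.1) = 0.0317 mA.
I_C = β·I_B = 200×0.0317 = 6.35 mA, and I_E = (β+1)I_B = 6.38 mA.
V_CE = V_CC − I_C·R_C − I_E·R_E = 18 − 6.35×0.82 − 6.38×0.1 = 12.2 V.
V_CE = 12.2 V > 0.2 V confirms active-region operation.

I_C ≈ 6.3 mA, V_CE ≈ 12 V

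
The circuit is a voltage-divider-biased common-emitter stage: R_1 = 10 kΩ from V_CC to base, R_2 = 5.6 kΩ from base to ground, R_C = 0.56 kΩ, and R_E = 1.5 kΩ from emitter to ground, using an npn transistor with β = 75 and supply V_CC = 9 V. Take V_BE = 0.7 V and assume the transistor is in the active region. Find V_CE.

Thevenize the base divider: V_Th = V_CC·R_2/(R_1+R_2) = 9×5.6/15.6 = 3.23 V, R_Th = R_1‖R_2 = 3.59 kΩ.
Base-emitter loop: V_Th = I_B·R_Th + V_BE + (β+1)I_B·R_E, so I_B = (3.23 − 0.7) / (3.59 + 76×1.5) = 0.0215 mA.
I_C = β·I_B = 75×0.0215 = 1.61 mA, and I_E = (β+1)I_B = 1.64 mA.
V_CE = V_CC − I_C·R_C − I_E·R_E = 9 − 1.61×0.56 − 1.64×1.5 = 5.64 V.
V_CE = 5.64 V > 0.2 V confirms active-region operation.

V_CE ≈ 5.6 V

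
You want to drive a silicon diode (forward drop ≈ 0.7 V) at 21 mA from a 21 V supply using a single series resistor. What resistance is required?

The resistor drops V_S − V_D = 21 − 0.7 = 20.3 V at 21 mA.
R = 20.3 V / 21 mA = 0.967 kΩ.

R ≈ 0.97 kΩ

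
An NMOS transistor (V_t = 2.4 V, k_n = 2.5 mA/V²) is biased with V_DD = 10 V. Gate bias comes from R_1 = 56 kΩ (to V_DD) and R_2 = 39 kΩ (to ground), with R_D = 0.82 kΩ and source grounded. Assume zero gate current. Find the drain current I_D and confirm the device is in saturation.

V_G = V_DD·R_2/(R_1+R_2) = 10×39/95 = 4.11 V. With the source grounded, V_GS = V_G = 4.11 V.
Assume saturation: I_D = (k_n/2)(V_GS − V_t)² = (2.5/2)×(4.11 − 2.4)² = 1.25×1.71² = 3.63 mA.
V_DS = V_DD − I_D·R_D = 10 − 3.63×0.82 = 7.02 V.
Saturation requires V_DS ≥ V_GS − V_t = 1.71 V; 7.02 ≥ 1.71 ✓.

I_D ≈ 3.6 mA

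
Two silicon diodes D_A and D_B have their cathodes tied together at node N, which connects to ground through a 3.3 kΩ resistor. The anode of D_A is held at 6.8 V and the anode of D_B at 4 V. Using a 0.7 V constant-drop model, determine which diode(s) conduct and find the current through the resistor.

Assume both conduct. Then node N would need to be at both 6.8−0.7 = 6.1 V and 4−0.7 = 3.3 V, which is impossible.
Assume only D_A conducts: V_N = 6.8 − 0.7 = 6.1 V, so I_R = 6.1/3.3 = 1.85 mA.
Check D_B: its anode-to-cathode voltage is 4 − 6.1 = -2.1 V < 0.7 V, so it is off. The assumption is consistent.

Only D_A conducts; I_R ≈ 1.8 mA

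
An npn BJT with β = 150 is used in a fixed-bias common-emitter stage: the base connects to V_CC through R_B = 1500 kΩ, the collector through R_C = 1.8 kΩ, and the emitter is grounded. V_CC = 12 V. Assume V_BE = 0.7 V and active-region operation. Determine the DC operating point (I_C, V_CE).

Base loop: V_CC = I_B·R_B + V_BE, so I_B = (12 − 0.7)/1500 kΩ = 0.00753 mA.
In the active region I_C = β·I_B = 150 × 0.00753 = 1.13 mA.
Collector loop: V_CE = V_CC − I_C·R_C = 12 − 1.13×1.8 = 9.97 V.
Since V_CE = 9.97 V > V_CE(sat) ≈ 0.2 V, the transistor is in the active region as assumed.

I_C ≈ 1.1 mA, V_CE ≈ 10 V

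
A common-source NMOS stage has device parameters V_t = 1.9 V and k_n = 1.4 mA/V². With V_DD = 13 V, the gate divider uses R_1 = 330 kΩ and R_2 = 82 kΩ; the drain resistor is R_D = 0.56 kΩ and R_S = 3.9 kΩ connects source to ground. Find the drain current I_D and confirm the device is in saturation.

V_G = V_DD·R_2/(R_1+R_2) = 13×82/412 = 2.59 V.
Assume saturation: I_D = (k_n/2)(V_GS − V_t)² with V_GS = V_G − I_D·R_S = 2.59 − 3.9·I_D.
Substituting gives 10.6·I_D² − 4.75·I_D + 0.331 = 0, with roots I_D = 0.0862 or 0.36 mA.
The root I_D = 0.36 mA gives V_GS = 1.18 V ≤ V_t, so take I_D = 0.0862 mA.
Then V_GS = 2.25 V and V_DS = V_DD − I_D(R_D+R_S) = 13 − 0.0862×4.46 = 12.6 V.
Saturation requires V_DS ≥ V_GS − V_t = 0.351 V; 12.6 ≥ 0.351 ✓.

I_D ≈ 0.086 mA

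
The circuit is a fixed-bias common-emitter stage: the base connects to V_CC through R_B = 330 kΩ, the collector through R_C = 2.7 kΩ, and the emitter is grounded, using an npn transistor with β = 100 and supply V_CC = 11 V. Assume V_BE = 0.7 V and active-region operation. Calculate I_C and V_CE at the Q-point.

Base loop: V_CC = I_B·R_B + V_BE, so I_B = (11 − 0.7)/330 kΩ = 0.0312 mA.
In the active region I_C = β·I_B = 100 × 0.0312 = 3.12 mA.
Collector loop: V_CE = V_CC − I_C·R_C = 11 − 3.12×2.7 = 2.57 V.
Since V_CE = 2.57 V > V_CE(sat) ≈ 0.2 V, the transistor is in the active region as assumed.

I_C ≈ 3.1 mA, V_CE ≈ 2.6 V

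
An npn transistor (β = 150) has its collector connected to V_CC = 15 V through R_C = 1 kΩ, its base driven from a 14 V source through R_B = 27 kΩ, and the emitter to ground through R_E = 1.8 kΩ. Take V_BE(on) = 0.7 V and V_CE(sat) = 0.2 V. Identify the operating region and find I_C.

saturation; I_C ≈ 5.2 mA

Assume active: I_B = (14 − 0.7)/(27 + 151×1.8) = 0.0445 mA, I_C = β·I_B = 6.68 mA.
Then V_CE = 15 − 6.68×1 − 6.72×1.8 = -3.77 V < 0.2 V — the active assumption fails.
Re-solve with V_CE = 0.2 V. KCL at the emitter: V_E/R_E = (V_BB−0.7−V_E)/R_B + (V_CC−0.2−V_E)/R_C, giving V_E = 9.6 V.
I_C = (V_CC − 0.2 − V_E)/R_C = (14.8 − 9.6)/1 = 5.2 mA.
Check: I_B = (13.3 − 9.6)/27 = 0.137 mA, and β·I_B = 20.5 mA > I_C, confirming saturation.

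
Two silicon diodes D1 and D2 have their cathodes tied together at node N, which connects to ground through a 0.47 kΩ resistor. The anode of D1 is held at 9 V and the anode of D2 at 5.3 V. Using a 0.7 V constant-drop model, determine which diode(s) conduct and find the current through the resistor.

Assume both conduct. Then node N would need to be at both 9−0.7 = 8.3 V and 5.3−0.7 = 4.6 V, which is impossible.
Assume only D1 conducts: V_N = 9 − 0.7 = 8.3 V, so I_R = 8.3/0.47 = 17.7 mA.
Check D2: its anode-to-cathode voltage is 5.3 − 8.3 = -3 V < 0.7 V, so it is off. The assumption is consistent.

Only D1 conducts; I_R ≈ 18 mA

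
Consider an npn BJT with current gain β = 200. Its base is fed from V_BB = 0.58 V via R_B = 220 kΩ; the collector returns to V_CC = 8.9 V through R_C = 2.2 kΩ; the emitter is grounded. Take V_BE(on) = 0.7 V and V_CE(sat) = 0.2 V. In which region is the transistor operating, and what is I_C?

V_BB = 0.58 V ≤ V_BE(on) = 0.7 V, so the base-emitter junction is not forward biased.
The transistor is in cutoff: I_B = I_C = 0.

cutoff; I_C ≈ 0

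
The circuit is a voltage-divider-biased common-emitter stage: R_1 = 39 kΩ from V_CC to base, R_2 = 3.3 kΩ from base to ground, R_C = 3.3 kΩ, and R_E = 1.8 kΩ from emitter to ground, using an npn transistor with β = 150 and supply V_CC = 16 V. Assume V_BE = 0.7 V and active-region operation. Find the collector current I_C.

I_C ≈ 0.3 mA

Thevenize the base divider: V_Th = V_CC·R_2/(R_1+R_2) = 16×3.3/42.3 = 1.25 V, R_Th = R_1‖R_2 = 3.04 kΩ.
Base-emitter loop: V_Th = I_B·R_Th + V_BE + (β+1)I_B·R_E, so I_B = (1.25 − 0.7) / (3.04 + 151×1.8) = 0.00199 mA.
I_C = β·I_B = 150×0.00199 = 0.299 mA, and I_E = (β+1)I_B = 0.301 mA.
V_CE = V_CC − I_C·R_C − I_E·R_E = 16 − 0.299×3.3 − 0.301×1.8 = 14.5 V.
V_CE = 14.5 V > 0.2 V confirms active-region operation.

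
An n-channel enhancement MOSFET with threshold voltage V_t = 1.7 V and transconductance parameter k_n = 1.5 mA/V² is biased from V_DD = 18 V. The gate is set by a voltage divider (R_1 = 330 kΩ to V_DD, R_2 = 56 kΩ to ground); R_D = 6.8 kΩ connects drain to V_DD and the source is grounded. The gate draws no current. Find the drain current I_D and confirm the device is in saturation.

I_D ≈ 0.62 mA

V_G = V_DD·R_2/(R_1+R_2) = 18×56/386 = 2.61 V. With the source grounded, V_GS = V_G = 2.61 V.
Assume saturation: I_D = (k_n/2)(V_GS − V_t)² = (1.5/2)×(2.61 − 1.7)² = 0.75×0.911² = 0.623 mA.
V_DS = V_DD − I_D·R_D = 18 − 0.623×6.8 = 13.8 V.
Saturation requires V_DS ≥ V_GS − V_t = 0.911 V; 13.8 ≥ 0.911 ✓.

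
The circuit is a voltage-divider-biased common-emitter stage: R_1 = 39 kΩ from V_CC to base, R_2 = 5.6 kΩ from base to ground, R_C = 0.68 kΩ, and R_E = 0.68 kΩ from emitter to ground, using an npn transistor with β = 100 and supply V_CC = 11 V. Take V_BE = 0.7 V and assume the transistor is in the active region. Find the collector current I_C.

I_C ≈ 0.93 mA

Thevenize the base divider: V_Th = V_CC·R_2/(R_1+R_2) = 11×5.6/44.6 = 1.38 V, R_Th = R_1‖R_2 = 4.9 kΩ.
Base-emitter loop: V_Th = I_B·R_Th + V_BE + (β+1)I_B·R_E, so I_B = (1.38 − 0.7) / (4.9 + 101×0.68) = 0.00926 mA.
I_C = β·I_B = 100×0.00926 = 0.926 mA, and I_E = (β+1)I_B = 0.935 mA.
V_CE = V_CC − I_C·R_C − I_E·R_E = 11 − 0.926×0.68 − 0.935×0.68 = 9.73 V.
V_CE = 9.73 V > 0.2 V confirms active-region operation.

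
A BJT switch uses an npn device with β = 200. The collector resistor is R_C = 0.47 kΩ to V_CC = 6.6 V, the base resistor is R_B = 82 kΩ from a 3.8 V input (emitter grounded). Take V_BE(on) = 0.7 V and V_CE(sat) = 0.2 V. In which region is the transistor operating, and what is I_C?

active; I_C ≈ 7.6 mA

Assume active. Base-emitter loop: I_B = (V_BB − V_BE)/R_B = (3.8 − 0.7)/82 = 0.0378 mA.
I_C = β·I_B = 200×0.0378 = 7.56 mA.
V_CE = V_CC − I_C·R_C = 6.6 − 7.56×0.47 = 3.05 V > V_CE(sat), so the active-region assumption holds.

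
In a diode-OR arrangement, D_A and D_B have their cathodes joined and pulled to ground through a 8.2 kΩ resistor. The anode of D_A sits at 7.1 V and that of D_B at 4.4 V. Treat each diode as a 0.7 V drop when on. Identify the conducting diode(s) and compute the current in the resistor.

Only D_A conducts; I_R ≈ 0.78 mA

Assume both conduct. Then node N would need to be at both 7.1−0.7 = 6.4 V and 4.4−0.7 = 3.7 V, which is impossible.
Assume only D_A conducts: V_N = 7.1 − 0.7 = 6.4 V, so I_R = 6.4/8.2 = 0.78 mA.
Check D_B: its anode-to-cathode voltage is 4.4 − 6.4 = -2 V < 0.7 V, so it is off. The assumption is consistent.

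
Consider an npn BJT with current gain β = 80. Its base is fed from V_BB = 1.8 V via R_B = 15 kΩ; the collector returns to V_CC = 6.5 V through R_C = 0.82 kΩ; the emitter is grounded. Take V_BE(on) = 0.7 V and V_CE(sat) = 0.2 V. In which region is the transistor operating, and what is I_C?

active; I_C ≈ 5.9 mA

Assume active. Base-emitter loop: I_B = (V_BB − V_BE)/R_B = (1.8 − 0.7)/15 = 0.0733 mA.
I_C = β·I_B = 80×0.0733 = 5.87 mA.
V_CE = V_CC − I_C·R_C = 6.5 − 5.87×0.82 = 1.69 V > V_CE(sat), so the active-region assumption holds.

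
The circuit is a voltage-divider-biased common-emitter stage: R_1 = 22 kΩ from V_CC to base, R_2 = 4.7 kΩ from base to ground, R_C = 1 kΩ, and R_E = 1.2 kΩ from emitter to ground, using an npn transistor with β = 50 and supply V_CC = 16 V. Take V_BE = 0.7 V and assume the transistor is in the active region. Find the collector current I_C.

I_C ≈ 1.6 mA

Thevenize the base divider: V_Th = V_CC·R_2/(R_1+R_2) = 16×4.7/26.7 = 2.82 V, R_Th = R_1‖R_2 = 3.87 kΩ.
Base-emitter loop: V_Th = I_B·R_Th + V_BE + (β+1)I_B·R_E, so I_B = (2.82 − 0.7) / (3.87 + 51×1.2) = 0.0325 mA.
I_C = β·I_B = 50×0.0325 = 1.63 mA, and I_E = (β+1)I_B = 1.66 mA.
V_CE = V_CC − I_C·R_C − I_E·R_E = 16 − 1.63×1 − 1.66×1.2 = 12.4 V.
V_CE = 12.4 V > 0.2 V confirms active-region operation.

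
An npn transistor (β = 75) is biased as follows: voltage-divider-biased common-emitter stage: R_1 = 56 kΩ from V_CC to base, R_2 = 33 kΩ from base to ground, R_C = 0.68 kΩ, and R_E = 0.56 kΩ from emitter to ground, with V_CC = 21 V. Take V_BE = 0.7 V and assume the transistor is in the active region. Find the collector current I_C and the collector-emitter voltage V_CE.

Thevenize the base divider: V_Th = V_CC·R_2/(R_1+R_2) = 21×33/89 = 7.79 V, R_Th = R_1‖R_2 = 20.8 kΩ.
Base-emitter loop: V_Th = I_B·R_Th + V_BE + (β+1)I_B·R_E, so I_B = (7.79 − 0.7) / (20.8 + 76×0.56) = 0.112 mA.
I_C = β·I_B = 75×0.112 = 8.39 mA, and I_E = (β+1)I_B = 8.51 mA.
V_CE = V_CC − I_C·R_C − I_E·R_E = 21 − 8.39×0.68 − 8.51×0.56 = 10.5 V.
V_CE = 10.5 V > 0.2 V confirms active-region operation.

I_C ≈ 8.4 mA, V_CE ≈ 11 V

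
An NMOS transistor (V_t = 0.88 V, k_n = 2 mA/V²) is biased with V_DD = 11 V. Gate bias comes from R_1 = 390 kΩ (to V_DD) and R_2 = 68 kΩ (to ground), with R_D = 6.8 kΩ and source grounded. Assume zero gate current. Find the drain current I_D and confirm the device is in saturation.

V_G = V_DD·R_2/(R_1+R_2) = 11×68/458 = 1.63 V. With the source grounded, V_GS = V_G = 1.63 V.
Assume saturation: I_D = (k_n/2)(V_GS − V_t)² = (2/2)×(1.63 − 0.88)² = 1×0.753² = 0.567 mA.
V_DS = V_DD − I_D·R_D = 11 − 0.567×6.8 = 7.14 V.
Saturation requires V_DS ≥ V_GS − V_t = 0.753 V; 7.14 ≥ 0.753 ✓.

I_D ≈ 0.57 mA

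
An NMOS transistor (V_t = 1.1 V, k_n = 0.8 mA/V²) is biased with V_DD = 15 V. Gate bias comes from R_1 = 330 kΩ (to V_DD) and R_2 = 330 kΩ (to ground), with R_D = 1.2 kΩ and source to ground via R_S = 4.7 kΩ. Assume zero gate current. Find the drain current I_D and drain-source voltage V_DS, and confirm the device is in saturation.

V_G = V_DD·R_2/(R_1+R_2) = 15×330/660 = 7.5 V.
Assume saturation: I_D = (k_n/2)(V_GS − V_t)² with V_GS = V_G − I_D·R_S = 7.5 − 4.7·I_D.
Substituting gives 8.84·I_D² − 25.1·I_D + 16.4 = 0, with roots I_D = 1.02 or 1.81 mA.
The root I_D = 1.81 mA gives V_GS = -1.03 V ≤ V_t, so take I_D = 1.02 mA.
Then V_GS = 2.7 V and V_DS = V_DD − I_D(R_D+R_S) = 15 − 1.02×5.9 = 8.97 V.
Saturation requires V_DS ≥ V_GS − V_t = 1.6 V; 8.97 ≥ 1.6 ✓.

I_D ≈ 1 mA, V_DS ≈ 9 V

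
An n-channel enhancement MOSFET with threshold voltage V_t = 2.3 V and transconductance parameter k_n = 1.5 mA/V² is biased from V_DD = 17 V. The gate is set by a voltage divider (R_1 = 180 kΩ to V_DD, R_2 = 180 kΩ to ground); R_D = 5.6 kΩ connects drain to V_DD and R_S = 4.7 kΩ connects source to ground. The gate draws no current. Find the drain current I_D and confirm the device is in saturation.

I_D ≈ 1.1 mA

V_G = V_DD·R_2/(R_1+R_2) = 17×180/360 = 8.5 V.
Assume saturation: I_D = (k_n/2)(V_GS − V_t)² with V_GS = V_G − I_D·R_S = 8.5 − 4.7·I_D.
Substituting gives 16.6·I_D² − 44.7·I_D + 28.8 = 0, with roots I_D = 1.07 or 1.63 mA.
The root I_D = 1.63 mA gives V_GS = 0.824 V ≤ V_t, so take I_D = 1.07 mA.
Then V_GS = 3.49 V and V_DS = V_DD − I_D(R_D+R_S) = 17 − 1.07×10.3 = 6.02 V.
Saturation requires V_DS ≥ V_GS − V_t = 1.19 V; 6.02 ≥ 1.19 ✓.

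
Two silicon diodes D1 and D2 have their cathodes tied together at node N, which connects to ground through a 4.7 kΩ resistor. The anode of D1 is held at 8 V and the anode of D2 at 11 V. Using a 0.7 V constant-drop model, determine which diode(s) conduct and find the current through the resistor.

Only D2 conducts; I_R ≈ 2.2 mA

Assume both conduct. Then node N would need to be at both 8−0.7 = 7.3 V and 11−0.7 = 10.3 V, which is impossible.
Assume only D2 conducts: V_N = 11 − 0.7 = 10.3 V, so I_R = 10.3/4.7 = 2.19 mA.
Check D1: its anode-to-cathode voltage is 8 − 10.3 = -2.3 V < 0.7 V, so it is off. The assumption is consistent.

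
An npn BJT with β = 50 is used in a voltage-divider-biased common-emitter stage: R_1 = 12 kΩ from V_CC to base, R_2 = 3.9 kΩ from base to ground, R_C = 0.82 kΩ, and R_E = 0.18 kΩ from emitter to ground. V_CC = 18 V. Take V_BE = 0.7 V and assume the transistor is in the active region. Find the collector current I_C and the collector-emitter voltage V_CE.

Thevenize the base divider: V_Th = V_CC·R_2/(R_1+R_2) = 18×3.9/15.9 = 4.42 V, R_Th = R_1‖R_2 = 2.94 kΩ.
Base-emitter loop: V_Th = I_B·R_Th + V_BE + (β+1)I_B·R_E, so I_B = (4.42 − 0.7) / (2.94 + 51×0.18) = 0.306 mA.
I_C = β·I_B = 50×0.306 = 15.3 mA, and I_E = (β+1)I_B = 15.6 mA.
V_CE = V_CC − I_C·R_C − I_E·R_E = 18 − 15.3×0.82 − 15.6×0.18 = 2.62 V.
V_CE = 2.62 V > 0.2 V confirms active-region operation.

I_C ≈ 15 mA, V_CE ≈ 2.6 V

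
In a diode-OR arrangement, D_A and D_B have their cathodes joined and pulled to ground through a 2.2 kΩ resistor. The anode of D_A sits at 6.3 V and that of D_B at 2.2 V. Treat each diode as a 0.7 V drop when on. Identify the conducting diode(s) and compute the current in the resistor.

Assume both conduct. Then node N would need to be at both 6.3−0.7 = 5.6 V and 2.2−0.7 = 1.5 V, which is impossible.
Assume only D_A conducts: V_N = 6.3 − 0.7 = 5.6 V, so I_R = 5.6/2.2 = 2.55 mA.
Check D_B: its anode-to-cathode voltage is 2.2 − 5.6 = -3.4 V < 0.7 V, so it is off. The assumption is consistent.

Only D_A conducts; I_R ≈ 2.5 mA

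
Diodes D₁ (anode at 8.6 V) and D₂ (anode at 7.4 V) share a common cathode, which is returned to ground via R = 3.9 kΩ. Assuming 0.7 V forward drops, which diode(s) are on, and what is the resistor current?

Assume both conduct. Then node N would need to be at both 8.6−0.7 = 7.9 V and 7.4−0.7 = 6.7 V, which is impossible.
Assume only D₁ conducts: V_N = 8.6 − 0.7 = 7.9 V, so I_R = 7.9/3.9 = 2.03 mA.
Check D₂: its anode-to-cathode voltage is 7.4 − 7.9 = -0.5 V < 0.7 V, so it is off. The assumption is consistent.

Only D₁ conducts; I_R ≈ 2 mA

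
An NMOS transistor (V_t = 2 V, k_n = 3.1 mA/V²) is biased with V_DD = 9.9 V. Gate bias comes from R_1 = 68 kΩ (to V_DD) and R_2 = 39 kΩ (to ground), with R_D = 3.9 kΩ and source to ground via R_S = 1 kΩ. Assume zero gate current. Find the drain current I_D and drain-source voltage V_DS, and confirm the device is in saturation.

I_D ≈ 0.86 mA, V_DS ≈ 5.7 V

V_G = V_DD·R_2/(R_1+R_2) = 9.9×39/107 = 3.61 V.
Assume saturation: I_D = (k_n/2)(V_GS − V_t)² with V_GS = V_G − I_D·R_S = 3.61 − 1·I_D.
Substituting gives 1.55·I_D² − 5.99·I_D + 4.01 = 0, with roots I_D = 0.862 or 3 mA.
The root I_D = 3 mA gives V_GS = 0.609 V ≤ V_t, so take I_D = 0.862 mA.
Then V_GS = 2.75 V and V_DS = V_DD − I_D(R_D+R_S) = 9.9 − 0.862×4.9 = 5.67 V.
Saturation requires V_DS ≥ V_GS − V_t = 0.746 V; 5.67 ≥ 0.746 ✓.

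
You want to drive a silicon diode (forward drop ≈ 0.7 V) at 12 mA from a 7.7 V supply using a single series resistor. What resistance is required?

R ≈ 0.58 kΩ

The resistor drops V_S − V_D = 7.7 − 0.7 = 7 V at 12 mA.
R = 7 V / 12 mA = 0.583 kΩ.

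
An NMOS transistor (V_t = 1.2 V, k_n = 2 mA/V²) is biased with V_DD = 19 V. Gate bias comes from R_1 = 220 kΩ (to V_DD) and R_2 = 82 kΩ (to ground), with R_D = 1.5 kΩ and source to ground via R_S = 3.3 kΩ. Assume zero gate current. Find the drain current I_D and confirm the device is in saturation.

V_G = V_DD·R_2/(R_1+R_2) = 19×82/302 = 5.16 V.
Assume saturation: I_D = (k_n/2)(V_GS − V_t)² with V_GS = V_G − I_D·R_S = 5.16 − 3.3·I_D.
Substituting gives 10.9·I_D² − 27.1·I_D + 15.7 = 0, with roots I_D = 0.911 or 1.58 mA.
The root I_D = 1.58 mA gives V_GS = -0.0572 V ≤ V_t, so take I_D = 0.911 mA.
Then V_GS = 2.15 V and V_DS = V_DD − I_D(R_D+R_S) = 19 − 0.911×4.8 = 14.6 V.
Saturation requires V_DS ≥ V_GS − V_t = 0.954 V; 14.6 ≥ 0.954 ✓.

I_D ≈ 0.91 mA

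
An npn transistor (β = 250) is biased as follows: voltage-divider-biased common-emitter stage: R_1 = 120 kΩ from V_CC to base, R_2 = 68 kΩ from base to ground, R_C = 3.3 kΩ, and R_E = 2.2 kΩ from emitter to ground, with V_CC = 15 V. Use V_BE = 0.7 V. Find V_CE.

V_CE ≈ 4.1 V

Thevenize the base divider: V_Th = V_CC·R_2/(R_1+R_2) = 15×68/188 = 5.43 V, R_Th = R_1‖R_2 = 43.4 kΩ.
Base-emitter loop: V_Th = I_B·R_Th + V_BE + (β+1)I_B·R_E, so I_B = (5.43 − 0.7) / (43.4 + 251×2.2) = 0.00793 mA.
I_C = β·I_B = 250×0.00793 = 1.98 mA, and I_E = (β+1)I_B = 1.99 mA.
V_CE = V_CC − I_C·R_C − I_E·R_E = 15 − 1.98×3.3 − 1.99×2.2 = 4.07 V.
V_CE = 4.07 V > 0.2 V confirms active-region operation.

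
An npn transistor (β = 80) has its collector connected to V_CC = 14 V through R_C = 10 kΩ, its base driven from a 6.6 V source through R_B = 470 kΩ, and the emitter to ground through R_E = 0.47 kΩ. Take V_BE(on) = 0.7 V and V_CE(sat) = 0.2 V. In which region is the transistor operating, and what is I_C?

Assume active. Base-emitter loop: I_B = (V_BB − V_BE)/(R_B + (β+1)R_E) = (6.6 − 0.7)/(470 + 81×0.47) = 0.0116 mA.
I_C = β·I_B = 80×0.0116 = 0.929 mA.
V_CE = V_CC − I_C·R_C − I_E·R_E = 14 − 0.929×10 − 0.941×0.47 = 4.27 V > V_CE(sat), so the active-region assumption holds.

active; I_C ≈ 0.93 mA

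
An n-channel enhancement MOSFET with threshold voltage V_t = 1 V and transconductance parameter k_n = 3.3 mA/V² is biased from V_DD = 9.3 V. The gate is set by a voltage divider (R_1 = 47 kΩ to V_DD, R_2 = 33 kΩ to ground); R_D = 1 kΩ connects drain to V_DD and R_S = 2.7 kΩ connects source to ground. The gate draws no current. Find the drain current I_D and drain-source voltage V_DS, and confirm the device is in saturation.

I_D ≈ 0.79 mA, V_DS ≈ 6.4 V

V_G = V_DD·R_2/(R_1+R_2) = 9.3×33/80 = 3.84 V.
Assume saturation: I_D = (k_n/2)(V_GS − V_t)² with V_GS = V_G − I_D·R_S = 3.84 − 2.7·I_D.
Substituting gives 12·I_D² − 26.3·I_D + 13.3 = 0, with roots I_D = 0.794 or 1.39 mA.
The root I_D = 1.39 mA gives V_GS = 0.082 V ≤ V_t, so take I_D = 0.794 mA.
Then V_GS = 1.69 V and V_DS = V_DD − I_D(R_D+R_S) = 9.3 − 0.794×3.7 = 6.36 V.
Saturation requires V_DS ≥ V_GS − V_t = 0.694 V; 6.36 ≥ 0.694 ✓.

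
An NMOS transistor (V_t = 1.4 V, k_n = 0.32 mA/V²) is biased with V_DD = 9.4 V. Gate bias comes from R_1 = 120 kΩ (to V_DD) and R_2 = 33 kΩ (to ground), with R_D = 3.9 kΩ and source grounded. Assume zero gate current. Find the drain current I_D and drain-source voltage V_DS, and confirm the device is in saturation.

V_G = V_DD·R_2/(R_1+R_2) = 9.4×33/153 = 2.03 V. With the source grounded, V_GS = V_G = 2.03 V.
Assume saturation: I_D = (k_n/2)(V_GS − V_t)² = (0.32/2)×(2.03 − 1.4)² = 0.16×0.627² = 0.063 mA.
V_DS = V_DD − I_D·R_D = 9.4 − 0.063×3.9 = 9.15 V.
Saturation requires V_DS ≥ V_GS − V_t = 0.627 V; 9.15 ≥ 0.627 ✓.

I_D ≈ 0.063 mA, V_DS ≈ 9.2 V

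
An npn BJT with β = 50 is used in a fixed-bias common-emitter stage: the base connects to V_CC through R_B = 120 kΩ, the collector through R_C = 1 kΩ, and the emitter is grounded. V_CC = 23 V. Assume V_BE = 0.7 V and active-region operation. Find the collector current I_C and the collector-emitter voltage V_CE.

I_C ≈ 9.3 mA, V_CE ≈ 14 V

Base loop: V_CC = I_B·R_B + V_BE, so I_B = (23 − 0.7)/120 kΩ = 0.186 mA.
In the active region I_C = β·I_B = 50 × 0.186 = 9.29 mA.
Collector loop: V_CE = V_CC − I_C·R_C = 23 − 9.29×1 = 13.7 V.
Since V_CE = 13.7 V > V_CE(sat) ≈ 0.2 V, the transistor is in the active region as assumed.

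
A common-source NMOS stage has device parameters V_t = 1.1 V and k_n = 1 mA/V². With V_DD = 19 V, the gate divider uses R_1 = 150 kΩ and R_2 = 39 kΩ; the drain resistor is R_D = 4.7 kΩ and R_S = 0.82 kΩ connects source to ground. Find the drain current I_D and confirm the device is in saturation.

I_D ≈ 1.4 mA

V_G = V_DD·R_2/(R_1+R_2) = 19×39/189 = 3.92 V.
Assume saturation: I_D = (k_n/2)(V_GS − V_t)² with V_GS = V_G − I_D·R_S = 3.92 − 0.82·I_D.
Substituting gives 0.336·I_D² − 3.31·I_D + 3.98 = 0, with roots I_D = 1.4 or 8.45 mA.
The root I_D = 8.45 mA gives V_GS = -3.01 V ≤ V_t, so take I_D = 1.4 mA.
Then V_GS = 2.77 V and V_DS = V_DD − I_D(R_D+R_S) = 19 − 1.4×5.52 = 11.3 V.
Saturation requires V_DS ≥ V_GS − V_t = 1.67 V; 11.3 ≥ 1.67 ✓.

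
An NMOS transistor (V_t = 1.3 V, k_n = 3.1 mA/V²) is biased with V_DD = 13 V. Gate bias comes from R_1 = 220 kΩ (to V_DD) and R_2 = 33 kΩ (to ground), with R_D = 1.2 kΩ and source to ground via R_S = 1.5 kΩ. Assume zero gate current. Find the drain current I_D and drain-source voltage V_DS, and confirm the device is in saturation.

I_D ≈ 0.097 mA, V_DS ≈ 13 V

V_G = V_DD·R_2/(R_1+R_2) = 13×33/253 = 1.7 V.
Assume saturation: I_D = (k_n/2)(V_GS − V_t)² with V_GS = V_G − I_D·R_S = 1.7 − 1.5·I_D.
Substituting gives 3.49·I_D² − 2.84·I_D + 0.243 = 0, with roots I_D = 0.097 or 0.717 mA.
The root I_D = 0.717 mA gives V_GS = 0.62 V ≤ V_t, so take I_D = 0.097 mA.
Then V_GS = 1.55 V and V_DS = V_DD − I_D(R_D+R_S) = 13 − 0.097×2.7 = 12.7 V.
Saturation requires V_DS ≥ V_GS − V_t = 0.25 V; 12.7 ≥ 0.25 ✓.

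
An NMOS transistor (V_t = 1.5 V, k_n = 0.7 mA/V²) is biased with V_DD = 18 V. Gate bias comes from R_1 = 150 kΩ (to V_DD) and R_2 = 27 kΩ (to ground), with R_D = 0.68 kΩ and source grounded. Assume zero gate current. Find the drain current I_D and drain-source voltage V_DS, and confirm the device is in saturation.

I_D ≈ 0.54 mA, V_DS ≈ 18 V

V_G = V_DD·R_2/(R_1+R_2) = 18×27/177 = 2.75 V. With the source grounded, V_GS = V_G = 2.75 V.
Assume saturation: I_D = (k_n/2)(V_GS − V_t)² = (0.7/2)×(2.75 − 1.5)² = 0.35×1.25² = 0.543 mA.
V_DS = V_DD − I_D·R_D = 18 − 0.543×0.68 = 17.6 V.
Saturation requires V_DS ≥ V_GS − V_t = 1.25 V; 17.6 ≥ 1.25 ✓.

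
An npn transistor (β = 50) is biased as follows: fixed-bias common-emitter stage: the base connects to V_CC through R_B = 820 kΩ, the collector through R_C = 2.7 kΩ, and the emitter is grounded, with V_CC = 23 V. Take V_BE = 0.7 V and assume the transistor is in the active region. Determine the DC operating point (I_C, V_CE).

Base loop: V_CC = I_B·R_B + V_BE, so I_B = (23 − 0.7)/820 kΩ = 0.0272 mA.
In the active region I_C = β·I_B = 50 × 0.0272 = 1.36 mA.
Collector loop: V_CE = V_CC − I_C·R_C = 23 − 1.36×2.7 = 19.3 V.
Since V_CE = 19.3 V > V_CE(sat) ≈ 0.2 V, the transistor is in the active region as assumed.

I_C ≈ 1.4 mA, V_CE ≈ 19 V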